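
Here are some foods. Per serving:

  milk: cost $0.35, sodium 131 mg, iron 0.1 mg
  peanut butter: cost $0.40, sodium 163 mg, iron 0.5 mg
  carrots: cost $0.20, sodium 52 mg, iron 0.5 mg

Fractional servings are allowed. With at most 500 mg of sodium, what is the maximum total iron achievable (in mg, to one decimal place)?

4.8 mg

Iron per mg sodium: carrots 0.009615, peanut butter 0.003067, milk 0.0007634.
With no serving limits, spend the whole sodium allowance on carrots: 500 mg / 52 mg × 0.5 mg = 4.8 mg.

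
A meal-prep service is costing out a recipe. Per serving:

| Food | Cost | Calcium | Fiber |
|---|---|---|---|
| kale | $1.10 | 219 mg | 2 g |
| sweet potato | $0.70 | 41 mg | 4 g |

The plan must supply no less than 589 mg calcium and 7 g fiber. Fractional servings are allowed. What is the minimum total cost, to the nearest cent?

$3.18

kale only: max(589/219, 7/2) = 3.5 servings → $3.85.
sweet potato only: max(589/41, 7/4) = 14.37 servings → $10.06.
kale + sweet potato with both tight: 2.606 servings and 0.4471 servings → $3.18.
Cheapest feasible corner: $3.18.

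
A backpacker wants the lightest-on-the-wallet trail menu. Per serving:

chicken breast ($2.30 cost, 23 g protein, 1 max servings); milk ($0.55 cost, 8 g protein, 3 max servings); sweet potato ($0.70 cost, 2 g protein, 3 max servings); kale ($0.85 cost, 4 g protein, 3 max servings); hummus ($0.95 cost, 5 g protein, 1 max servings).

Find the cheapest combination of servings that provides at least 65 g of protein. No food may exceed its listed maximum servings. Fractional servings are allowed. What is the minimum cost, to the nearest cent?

$7.80

Cost per g of protein: milk $0.0688, chicken breast $0.1000, hummus $0.1900, kale $0.2125, sweet potato $0.3500.
Take 3 servings of milk: +24.0 g protein for $1.65 (total $1.65, still need 41.0 g).
Take 1 serving of chicken breast: +23.0 g protein for $2.30 (total $3.95, still need 18.0 g).
Take 1 serving of hummus: +5.0 g protein for $0.95 (total $4.90, still need 13.0 g).
Take 3 servings of kale: +12.0 g protein for $2.55 (total $7.45, still need 1.0 g).
Take 0.5 servings of sweet potato: +1.0 g protein for $0.35 (total $7.80, still need 0.0 g).
Greedy by cheapest-per-g is optimal for a single linear constraint, so the minimum cost is $7.80.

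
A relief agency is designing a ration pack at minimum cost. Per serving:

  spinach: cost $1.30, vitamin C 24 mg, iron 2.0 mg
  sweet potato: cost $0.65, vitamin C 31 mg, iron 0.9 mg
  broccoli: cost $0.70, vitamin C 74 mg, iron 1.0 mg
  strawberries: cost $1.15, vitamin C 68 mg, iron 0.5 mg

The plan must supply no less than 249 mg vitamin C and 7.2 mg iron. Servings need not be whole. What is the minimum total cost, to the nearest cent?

With two linear requirements the optimum uses one or two foods; enumerate the corners.
spinach only: max(249/24, 7.2/2.0) = 10.38 servings → $13.49.
sweet potato only: max(249/31, 7.2/0.9) = 8.032 servings → $5.22.
broccoli only: max(249/74, 7.2/1.0) = 7.2 servings → $5.04.
strawberries only: max(249/68, 7.2/0.5) = 14.4 servings → $16.56.
spinach + sweet potato with both targets exact would need a negative amount; discard.
spinach + broccoli with both tight: 2.289 servings and 2.623 servings → $4.81.
spinach + strawberries with both tight: 2.944 servings and 2.623 servings → $6.84.
sweet potato + broccoli with both tight: 7.972 servings and 0.02528 servings → $5.20.
sweet potato + strawberries with both tight: 7.989 servings and 0.01969 servings → $5.22.
broccoli + strawberries: the both-tight solution has a negative serving — not a feasible corner.
So the least-cost plan costs $4.81.

$4.81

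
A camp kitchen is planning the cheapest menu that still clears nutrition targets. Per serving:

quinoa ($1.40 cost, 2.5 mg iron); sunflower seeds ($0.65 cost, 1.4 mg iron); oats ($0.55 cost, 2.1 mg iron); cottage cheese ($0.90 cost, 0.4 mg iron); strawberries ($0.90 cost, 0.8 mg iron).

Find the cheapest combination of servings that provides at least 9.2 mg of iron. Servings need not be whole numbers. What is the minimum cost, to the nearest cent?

$2.41

Cost per mg of iron: oats $0.2619, sunflower seeds $0.4643, quinoa $0.5600, strawberries $1.1250, cottage cheese $2.2500.
With no serving limits, use only oats: 9.2 mg / 2.1 mg = 4.381 servings × $0.55 = $2.41.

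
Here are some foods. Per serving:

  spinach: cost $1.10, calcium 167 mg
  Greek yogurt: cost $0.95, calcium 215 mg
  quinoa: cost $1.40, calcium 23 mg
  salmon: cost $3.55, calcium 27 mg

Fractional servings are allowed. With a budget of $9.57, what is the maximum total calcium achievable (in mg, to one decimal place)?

2165.8 mg

Calcium per dollar: Greek yogurt 226.3, spinach 151.8, quinoa 16.43, salmon 7.606.
With no serving limits, spend the whole cost allowance on Greek yogurt: $9.57 / $0.95 × 215 mg = 2165.8 mg.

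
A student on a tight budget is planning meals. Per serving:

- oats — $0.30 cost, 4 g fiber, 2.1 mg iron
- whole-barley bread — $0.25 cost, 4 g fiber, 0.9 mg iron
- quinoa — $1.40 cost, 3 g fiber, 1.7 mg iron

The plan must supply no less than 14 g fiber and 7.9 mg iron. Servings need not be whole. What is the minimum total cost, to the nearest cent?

$1.13

With two linear requirements the optimum uses one or two foods; enumerate the corners.
oats only: max(14/4, 7.9/2.1) = 3.762 servings → $1.13.
whole-barley bread only: max(14/4, 7.9/0.9) = 8.778 servings → $2.19.
quinoa only: max(14/3, 7.9/1.7) = 4.667 servings → $6.53.
oats + whole-barley bread: the both-tight solution has a negative serving — not a feasible corner.
oats + quinoa with both tight: 0.2 servings and 4.4 servings → $6.22.
whole-barley bread + quinoa with both tight: 0.02439 servings and 4.634 servings → $6.49.
Cheapest feasible corner: $1.13.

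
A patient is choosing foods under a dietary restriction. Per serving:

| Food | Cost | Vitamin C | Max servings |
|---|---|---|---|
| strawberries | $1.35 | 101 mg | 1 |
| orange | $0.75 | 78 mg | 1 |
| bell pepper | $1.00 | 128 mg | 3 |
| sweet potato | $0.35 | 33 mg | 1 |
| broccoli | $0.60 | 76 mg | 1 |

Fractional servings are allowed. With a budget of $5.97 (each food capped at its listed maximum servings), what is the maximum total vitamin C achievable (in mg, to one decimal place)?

Vitamin C per dollar: bell pepper 128, broccoli 126.7, orange 104, sweet potato 94.29, strawberries 74.81.
Take 3 servings of bell pepper: spends $3.00, +384.0 mg vitamin C (running total 384.0 mg).
Take 1 serving of broccoli: spends $0.60, +76.0 mg vitamin C (running total 460.0 mg).
Take 1 serving of orange: spends $0.75, +78.0 mg vitamin C (running total 538.0 mg).
Take 1 serving of sweet potato: spends $0.35, +33.0 mg vitamin C (running total 571.0 mg).
Take 0.9407 servings of strawberries: spends $1.27, +95.0 mg vitamin C (running total 666.0 mg).
Greedy by best ratio exhausts the cost allowance optimally: 666.0 mg.

666.0 mg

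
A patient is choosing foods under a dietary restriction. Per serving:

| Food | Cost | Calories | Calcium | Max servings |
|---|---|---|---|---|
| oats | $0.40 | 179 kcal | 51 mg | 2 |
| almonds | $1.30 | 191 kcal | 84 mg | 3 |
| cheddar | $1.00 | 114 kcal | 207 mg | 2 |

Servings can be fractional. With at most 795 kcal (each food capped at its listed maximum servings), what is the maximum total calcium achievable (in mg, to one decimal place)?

663.4 mg

Calcium per kcal: cheddar 1.816, almonds 0.4398, oats 0.2849.
Take 2 servings of cheddar: uses 228 kcal, +414.0 mg calcium (running total 414.0 mg).
Take 2.969 servings of almonds: uses 567 kcal, +249.4 mg calcium (running total 663.4 mg).
Greedy by best ratio exhausts the calories allowance optimally: 663.4 mg.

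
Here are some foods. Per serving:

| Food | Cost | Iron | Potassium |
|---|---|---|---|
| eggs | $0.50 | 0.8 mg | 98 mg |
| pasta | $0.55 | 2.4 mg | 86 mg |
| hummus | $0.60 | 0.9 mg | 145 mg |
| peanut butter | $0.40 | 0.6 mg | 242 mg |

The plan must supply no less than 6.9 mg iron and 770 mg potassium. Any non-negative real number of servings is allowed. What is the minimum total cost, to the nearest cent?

$2.20

eggs only: max(6.9/0.8, 770/98) = 8.625 servings → $4.31.
pasta only: max(6.9/2.4, 770/86) = 8.953 servings → $4.92.
hummus only: max(6.9/0.9, 770/145) = 7.667 servings → $4.60.
peanut butter only: max(6.9/0.6, 770/242) = 11.5 servings → $4.60.
eggs + pasta with both tight: 7.54 servings and 0.3618 servings → $3.97.
eggs + hummus with both targets exact would need a negative amount; discard.
eggs + peanut butter with both targets exact would need a negative amount; discard.
pasta + hummus with both tight: 1.136 servings and 4.636 servings → $3.41.
pasta + peanut butter with both tight: 2.282 servings and 2.371 servings → $2.20.
hummus + peanut butter: the both-tight solution has a negative serving — not a feasible corner.
The minimum over all feasible corners is $2.20.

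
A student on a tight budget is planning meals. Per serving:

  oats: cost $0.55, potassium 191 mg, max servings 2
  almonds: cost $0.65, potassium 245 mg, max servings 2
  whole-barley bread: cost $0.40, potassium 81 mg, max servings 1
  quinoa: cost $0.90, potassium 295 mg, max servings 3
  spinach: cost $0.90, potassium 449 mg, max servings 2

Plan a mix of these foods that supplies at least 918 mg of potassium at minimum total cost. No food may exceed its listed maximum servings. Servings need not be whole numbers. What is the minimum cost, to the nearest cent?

Cost per mg of potassium: spinach $0.0020, almonds $0.0027, oats $0.0029, quinoa $0.0031, whole-barley bread $0.0049.
Take 2 servings of spinach: +898.0 mg potassium for $1.80 (total $1.80, still need 20.0 mg).
Take 0.08163 servings of almonds: +20.0 mg potassium for $0.05 (total $1.85, still need 0.0 mg).
Greedy by cheapest-per-mg is optimal for a single linear constraint, so the minimum cost is $1.85.

$1.85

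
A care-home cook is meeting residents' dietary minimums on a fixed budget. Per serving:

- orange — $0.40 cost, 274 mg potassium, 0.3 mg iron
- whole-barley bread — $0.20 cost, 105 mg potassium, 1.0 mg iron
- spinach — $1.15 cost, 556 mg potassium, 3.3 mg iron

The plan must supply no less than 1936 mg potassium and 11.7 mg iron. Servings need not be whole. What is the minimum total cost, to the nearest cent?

$3.33

orange only: max(1936/274, 11.7/0.3) = 39 servings → $15.60.
whole-barley bread only: max(1936/105, 11.7/1.0) = 18.44 servings → $3.69.
spinach only: max(1936/556, 11.7/3.3) = 3.545 servings → $4.08.
orange + whole-barley bread with both tight: 2.918 servings and 10.82 servings → $3.33.
orange + spinach: the both-tight solution has a negative serving — not a feasible corner.
whole-barley bread + spinach with both tight: 0.5556 servings and 3.377 servings → $3.99.
Cheapest feasible corner: $3.33.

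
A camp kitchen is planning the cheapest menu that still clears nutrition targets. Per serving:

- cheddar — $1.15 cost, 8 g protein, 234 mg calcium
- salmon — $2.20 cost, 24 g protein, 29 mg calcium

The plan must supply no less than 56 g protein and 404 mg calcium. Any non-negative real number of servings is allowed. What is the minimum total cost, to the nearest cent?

$5.76

cheddar only: max(56/8, 404/234) = 7 servings → $8.05.
salmon only: max(56/24, 404/29) = 13.93 servings → $30.65.
cheddar + salmon with both tight: 1.499 servings and 1.834 servings → $5.76.
The minimum over all feasible corners is $5.76.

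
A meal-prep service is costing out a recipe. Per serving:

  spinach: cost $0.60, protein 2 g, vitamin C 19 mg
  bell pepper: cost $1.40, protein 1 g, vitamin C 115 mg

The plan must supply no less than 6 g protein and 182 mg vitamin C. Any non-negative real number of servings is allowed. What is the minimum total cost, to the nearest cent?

spinach only: max(6/2, 182/19) = 9.579 servings → $5.75.
bell pepper only: max(6/1, 182/115) = 6 servings → $8.40.
spinach + bell pepper with both tight: 2.408 servings and 1.185 servings → $3.10.
The minimum over all feasible corners is $3.10.

$3.10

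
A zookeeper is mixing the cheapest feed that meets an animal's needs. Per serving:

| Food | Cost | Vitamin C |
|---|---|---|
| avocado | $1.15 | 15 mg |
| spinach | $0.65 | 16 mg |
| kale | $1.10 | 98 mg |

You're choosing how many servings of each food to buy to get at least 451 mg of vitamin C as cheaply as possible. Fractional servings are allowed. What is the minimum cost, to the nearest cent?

$5.06

Cost per mg of vitamin C: kale $0.0112, spinach $0.0406, avocado $0.0767.
With no serving limits, use only kale: 451 mg / 98 mg = 4.602 servings × $1.10 = $5.06.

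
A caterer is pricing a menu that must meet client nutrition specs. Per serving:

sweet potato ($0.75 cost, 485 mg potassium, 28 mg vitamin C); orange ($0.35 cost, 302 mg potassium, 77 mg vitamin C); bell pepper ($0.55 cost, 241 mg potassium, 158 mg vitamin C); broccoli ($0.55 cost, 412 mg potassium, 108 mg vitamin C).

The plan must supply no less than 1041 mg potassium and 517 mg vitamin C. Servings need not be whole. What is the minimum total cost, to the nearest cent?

The cheapest plan sits at a corner of the feasible region — with two constraints it uses at most two foods.
sweet potato only: max(1041/485, 517/28) = 18.46 servings → $13.85.
orange only: max(1041/302, 517/77) = 6.714 servings → $2.35.
bell pepper only: max(1041/241, 517/158) = 4.32 servings → $2.38.
broccoli only: max(1041/412, 517/108) = 4.787 servings → $2.63.
sweet potato + orange: intersection lies outside the first quadrant.
sweet potato + bell pepper with both tight: 0.5707 servings and 3.171 servings → $2.17.
sweet potato + broccoli with both targets exact would need a negative amount; discard.
orange + bell pepper with both tight: 1.368 servings and 2.606 servings → $1.91.
orange + broccoli: the both-tight solution has a negative serving — not a feasible corner.
bell pepper + broccoli with both tight: 2.574 servings and 1.021 servings → $1.98.
Cheapest feasible corner: $1.91.

$1.91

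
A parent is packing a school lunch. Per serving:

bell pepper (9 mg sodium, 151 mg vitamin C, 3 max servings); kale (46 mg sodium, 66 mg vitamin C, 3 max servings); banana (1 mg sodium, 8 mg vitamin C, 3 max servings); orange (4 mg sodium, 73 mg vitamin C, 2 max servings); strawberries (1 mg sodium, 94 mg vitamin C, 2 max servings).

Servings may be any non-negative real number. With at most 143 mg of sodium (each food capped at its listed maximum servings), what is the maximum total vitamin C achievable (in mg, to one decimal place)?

958.8 mg

Vitamin C per mg sodium: strawberries 94, orange 18.25, bell pepper 16.78, banana 8, kale 1.435.
Take 2 servings of strawberries: uses 2 mg sodium, +188.0 mg vitamin C (running total 188.0 mg).
Take 2 servings of orange: uses 8 mg sodium, +146.0 mg vitamin C (running total 334.0 mg).
Take 3 servings of bell pepper: uses 27 mg sodium, +453.0 mg vitamin C (running total 787.0 mg).
Take 3 servings of banana: uses 3 mg sodium, +24.0 mg vitamin C (running total 811.0 mg).
Take 2.239 servings of kale: uses 103 mg sodium, +147.8 mg vitamin C (running total 958.8 mg).
Greedy by best ratio exhausts the sodium allowance optimally: 958.8 mg.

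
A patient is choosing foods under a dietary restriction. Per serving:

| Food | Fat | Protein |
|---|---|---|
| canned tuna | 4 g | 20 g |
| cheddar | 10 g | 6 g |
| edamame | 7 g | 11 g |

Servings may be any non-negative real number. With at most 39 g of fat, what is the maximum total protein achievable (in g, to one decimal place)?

195.0 g

Protein per g fat: canned tuna 5, edamame 1.571, cheddar 0.6.
With no serving limits, spend the whole fat allowance on canned tuna: 39 g / 4 g × 20 g = 195.0 g.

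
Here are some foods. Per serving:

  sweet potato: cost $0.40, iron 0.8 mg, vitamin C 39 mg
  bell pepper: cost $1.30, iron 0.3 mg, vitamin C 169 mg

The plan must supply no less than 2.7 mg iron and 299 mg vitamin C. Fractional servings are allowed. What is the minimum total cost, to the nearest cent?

This is a tiny linear program; its minimum lies at a vertex of the feasible set. List the vertices and price them.
sweet potato only: max(2.7/0.8, 299/39) = 7.667 servings → $3.07.
bell pepper only: max(2.7/0.3, 299/169) = 9 servings → $11.70.
sweet potato + bell pepper with both tight: 2.968 servings and 1.084 servings → $2.60.
Cheapest feasible corner: $2.60.

$2.60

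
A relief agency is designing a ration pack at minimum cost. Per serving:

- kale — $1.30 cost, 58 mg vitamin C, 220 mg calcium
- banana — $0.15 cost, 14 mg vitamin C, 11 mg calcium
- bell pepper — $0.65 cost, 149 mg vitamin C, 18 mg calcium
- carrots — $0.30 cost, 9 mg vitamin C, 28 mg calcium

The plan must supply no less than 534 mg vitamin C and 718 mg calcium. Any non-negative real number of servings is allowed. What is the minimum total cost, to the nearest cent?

$5.54

kale only: max(534/58, 718/220) = 9.207 servings → $11.97.
banana only: max(534/14, 718/11) = 65.27 servings → $9.79.
bell pepper only: max(534/149, 718/18) = 39.89 servings → $25.93.
carrots only: max(534/9, 718/28) = 59.33 servings → $17.80.
kale + banana with both tight: 1.711 servings and 31.05 servings → $6.88.
kale + bell pepper with both tight: 3.068 servings and 2.39 servings → $5.54.
kale + carrots: the both-tight solution has a negative serving — not a feasible corner.
banana + bell pepper with both targets exact would need a negative amount; discard.
banana + carrots with both tight: 28.98 servings and 14.26 servings → $8.62.
bell pepper + carrots with both tight: 2.117 servings and 24.28 servings → $8.66.
So the least-cost plan costs $5.54.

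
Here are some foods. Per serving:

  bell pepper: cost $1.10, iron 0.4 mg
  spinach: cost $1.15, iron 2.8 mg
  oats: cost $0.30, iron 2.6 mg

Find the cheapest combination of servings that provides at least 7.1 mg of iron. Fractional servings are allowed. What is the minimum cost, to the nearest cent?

$0.82

Cost per mg of iron: oats $0.1154, spinach $0.4107, bell pepper $2.7500.
With no serving limits, use only oats: 7.1 mg / 2.6 mg = 2.731 servings × $0.30 = $0.82.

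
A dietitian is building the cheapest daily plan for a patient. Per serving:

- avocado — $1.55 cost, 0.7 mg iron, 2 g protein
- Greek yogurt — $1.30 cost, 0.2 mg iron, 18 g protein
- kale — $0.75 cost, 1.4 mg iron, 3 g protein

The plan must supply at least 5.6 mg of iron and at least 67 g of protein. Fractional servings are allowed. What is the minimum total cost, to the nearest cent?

$6.73

This is a tiny linear program; its minimum lies at a vertex of the feasible set. List the vertices and price them.
avocado only: max(5.6/0.7, 67/2) = 33.5 servings → $51.92.
Greek yogurt only: max(5.6/0.2, 67/18) = 28 servings → $36.40.
kale only: max(5.6/1.4, 67/3) = 22.33 servings → $16.75.
avocado + Greek yogurt with both tight: 7.164 servings and 2.926 servings → $14.91.
avocado + kale with both targets exact would need a negative amount; discard.
Greek yogurt + kale with both tight: 3.13 servings and 3.553 servings → $6.73.
Cheapest feasible corner: $6.73.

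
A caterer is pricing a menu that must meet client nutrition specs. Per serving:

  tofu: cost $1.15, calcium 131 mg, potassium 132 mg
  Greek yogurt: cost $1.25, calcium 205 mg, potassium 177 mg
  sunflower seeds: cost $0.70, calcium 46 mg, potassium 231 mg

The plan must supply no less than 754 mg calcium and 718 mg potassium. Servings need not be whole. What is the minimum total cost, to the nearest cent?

$4.74

At the optimum either one food covers both requirements or two foods hit both targets exactly; no other combination can be cheaper.
tofu only: max(754/131, 718/132) = 5.756 servings → $6.62.
Greek yogurt only: max(754/205, 718/177) = 4.056 servings → $5.07.
sunflower seeds only: max(754/46, 718/231) = 16.39 servings → $11.47.
tofu + Greek yogurt with both tight: 3.546 servings and 1.412 servings → $5.84.
tofu + sunflower seeds: intersection lies outside the first quadrant.
Greek yogurt + sunflower seeds with both tight: 3.599 servings and 0.3502 servings → $4.74.
So the least-cost plan costs $4.74.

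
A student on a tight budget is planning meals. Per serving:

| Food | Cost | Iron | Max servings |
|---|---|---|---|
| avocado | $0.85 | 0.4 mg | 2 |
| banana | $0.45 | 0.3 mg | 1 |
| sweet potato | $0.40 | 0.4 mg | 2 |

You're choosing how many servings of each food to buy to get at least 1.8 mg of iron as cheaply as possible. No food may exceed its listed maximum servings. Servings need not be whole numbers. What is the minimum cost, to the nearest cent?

$2.74

Cost per mg of iron: sweet potato $1.0000, banana $1.5000, avocado $2.1250.
Take 2 servings of sweet potato: +0.8 mg iron for $0.80 (total $0.80, still need 1.0 mg).
Take 1 serving of banana: +0.3 mg iron for $0.45 (total $1.25, still need 0.7 mg).
Take 1.75 servings of avocado: +0.7 mg iron for $1.49 (total $2.74, still need 0.0 mg).
Greedy by cheapest-per-mg is optimal for a single linear constraint, so the minimum cost is $2.74.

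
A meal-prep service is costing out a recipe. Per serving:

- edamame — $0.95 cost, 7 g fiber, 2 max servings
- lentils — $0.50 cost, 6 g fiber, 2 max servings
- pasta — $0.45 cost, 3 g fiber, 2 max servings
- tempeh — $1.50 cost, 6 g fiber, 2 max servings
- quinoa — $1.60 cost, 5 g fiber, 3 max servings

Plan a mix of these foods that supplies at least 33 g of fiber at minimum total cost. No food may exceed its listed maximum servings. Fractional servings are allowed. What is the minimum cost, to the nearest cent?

$4.05

Cost per g of fiber: lentils $0.0833, edamame $0.1357, pasta $0.1500, tempeh $0.2500, quinoa $0.3200.
Take 2 servings of lentils: +12.0 g fiber for $1.00 (total $1.00, still need 21.0 g).
Take 2 servings of edamame: +14.0 g fiber for $1.90 (total $2.90, still need 7.0 g).
Take 2 servings of pasta: +6.0 g fiber for $0.90 (total $3.80, still need 1.0 g).
Take 0.1667 servings of tempeh: +1.0 g fiber for $0.25 (total $4.05, still need 0.0 g).
Filling from the cheapest source first is optimal under one linear minimum: $4.05.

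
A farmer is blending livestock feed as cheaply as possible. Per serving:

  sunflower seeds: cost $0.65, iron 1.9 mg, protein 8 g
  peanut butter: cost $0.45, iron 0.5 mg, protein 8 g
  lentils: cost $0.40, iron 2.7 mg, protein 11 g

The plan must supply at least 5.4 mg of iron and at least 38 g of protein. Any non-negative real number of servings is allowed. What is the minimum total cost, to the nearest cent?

$1.38

This is a tiny linear program; its minimum lies at a vertex of the feasible set. List the vertices and price them.
sunflower seeds only: max(5.4/1.9, 38/8) = 4.75 servings → $3.09.
peanut butter only: max(5.4/0.5, 38/8) = 10.8 servings → $4.86.
lentils only: max(5.4/2.7, 38/11) = 3.455 servings → $1.38.
sunflower seeds + peanut butter with both tight: 2.161 servings and 2.589 servings → $2.57.
sunflower seeds + lentils: the both-tight solution has a negative serving — not a feasible corner.
peanut butter + lentils with both tight: 2.683 servings and 1.503 servings → $1.81.
The minimum over all feasible corners is $1.38.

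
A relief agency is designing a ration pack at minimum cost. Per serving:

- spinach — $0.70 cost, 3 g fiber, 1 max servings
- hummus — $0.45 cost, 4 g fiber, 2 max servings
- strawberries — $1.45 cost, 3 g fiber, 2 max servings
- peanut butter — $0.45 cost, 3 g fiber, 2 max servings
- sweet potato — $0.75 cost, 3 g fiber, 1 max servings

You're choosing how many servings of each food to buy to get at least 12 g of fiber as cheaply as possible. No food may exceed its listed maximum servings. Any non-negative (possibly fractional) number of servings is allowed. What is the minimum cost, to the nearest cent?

$1.50

Cost per g of fiber: hummus $0.1125, peanut butter $0.1500, spinach $0.2333, sweet potato $0.2500, strawberries $0.4833.
Take 2 servings of hummus: +8.0 g fiber for $0.90 (total $0.90, still need 4.0 g).
Take 1.333 servings of peanut butter: +4.0 g fiber for $0.60 (total $1.50, still need 0.0 g).
Filling from the cheapest source first is optimal under one linear minimum: $1.50.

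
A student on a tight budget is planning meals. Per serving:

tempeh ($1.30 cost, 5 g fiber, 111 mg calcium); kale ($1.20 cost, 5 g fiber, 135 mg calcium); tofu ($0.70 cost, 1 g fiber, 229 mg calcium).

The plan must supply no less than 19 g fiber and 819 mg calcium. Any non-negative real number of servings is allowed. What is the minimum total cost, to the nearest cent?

Minimising a linear cost over {fiber ≥ 19, calcium ≥ 819, servings ≥ 0} — the optimum is at a vertex, using one or two foods.
tempeh only: max(19/5, 819/111) = 7.378 servings → $9.59.
kale only: max(19/5, 819/135) = 6.067 servings → $7.28.
tofu only: max(19/1, 819/229) = 19 servings → $13.30.
tempeh + kale: intersection lies outside the first quadrant.
tempeh + tofu with both tight: 3.416 servings and 1.921 servings → $5.79.
kale + tofu with both tight: 3.497 servings and 1.515 servings → $5.26.
Cheapest feasible corner: $5.26.

$5.26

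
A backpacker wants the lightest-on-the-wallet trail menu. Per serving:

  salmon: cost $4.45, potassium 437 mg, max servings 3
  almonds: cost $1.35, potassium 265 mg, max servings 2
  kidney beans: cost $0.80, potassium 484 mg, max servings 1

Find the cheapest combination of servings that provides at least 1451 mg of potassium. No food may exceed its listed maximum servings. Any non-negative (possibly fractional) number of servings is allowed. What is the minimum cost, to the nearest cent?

Cost per mg of potassium: kidney beans $0.0017, almonds $0.0051, salmon $0.0102.
Take 1 serving of kidney beans: +484.0 mg potassium for $0.80 (total $0.80, still need 967.0 mg).
Take 2 servings of almonds: +530.0 mg potassium for $2.70 (total $3.50, still need 437.0 mg).
Take 1 serving of salmon: +437.0 mg potassium for $4.45 (total $7.95, still need 0.0 mg).
Filling from the cheapest source first is optimal under one linear minimum: $7.95.

$7.95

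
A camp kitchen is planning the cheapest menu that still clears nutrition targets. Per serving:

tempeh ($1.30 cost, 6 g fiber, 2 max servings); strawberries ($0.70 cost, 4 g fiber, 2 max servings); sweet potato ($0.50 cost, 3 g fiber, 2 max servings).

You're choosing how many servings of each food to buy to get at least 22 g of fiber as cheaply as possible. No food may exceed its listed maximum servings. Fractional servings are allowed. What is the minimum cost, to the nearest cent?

$4.13

Cost per g of fiber: sweet potato $0.1667, strawberries $0.1750, tempeh $0.2167.
Take 2 servings of sweet potato: +6.0 g fiber for $1.00 (total $1.00, still need 16.0 g).
Take 2 servings of strawberries: +8.0 g fiber for $1.40 (total $2.40, still need 8.0 g).
Take 1.333 servings of tempeh: +8.0 g fiber for $1.73 (total $4.13, still need 0.0 g).
Greedy by cheapest-per-g is optimal for a single linear constraint, so the minimum cost is $4.13.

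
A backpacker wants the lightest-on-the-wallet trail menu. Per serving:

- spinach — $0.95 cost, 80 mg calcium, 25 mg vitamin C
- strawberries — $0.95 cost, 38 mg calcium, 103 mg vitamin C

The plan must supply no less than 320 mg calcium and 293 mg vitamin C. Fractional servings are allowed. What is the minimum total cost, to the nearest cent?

A basic optimal solution has at most two foods positive. Try each food alone and each pair with both targets met exactly.
spinach only: max(320/80, 293/25) = 11.72 servings → $11.13.
strawberries only: max(320/38, 293/103) = 8.421 servings → $8.00.
spinach + strawberries with both tight: 2.994 servings and 2.118 servings → $4.86.
So the least-cost plan costs $4.86.

$4.86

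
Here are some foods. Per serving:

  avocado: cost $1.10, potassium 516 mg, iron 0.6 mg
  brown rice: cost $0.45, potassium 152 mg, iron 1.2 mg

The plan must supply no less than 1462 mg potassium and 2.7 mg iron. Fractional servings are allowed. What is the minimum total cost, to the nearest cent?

$3.24

Check every corner: each single food scaled to meet both minima, and each pair solved so both constraints bind.
avocado only: max(1462/516, 2.7/0.6) = 4.5 servings → $4.95.
brown rice only: max(1462/152, 2.7/1.2) = 9.618 servings → $4.33.
avocado + brown rice with both tight: 2.545 servings and 0.9773 servings → $3.24.
Cheapest feasible corner: $3.24.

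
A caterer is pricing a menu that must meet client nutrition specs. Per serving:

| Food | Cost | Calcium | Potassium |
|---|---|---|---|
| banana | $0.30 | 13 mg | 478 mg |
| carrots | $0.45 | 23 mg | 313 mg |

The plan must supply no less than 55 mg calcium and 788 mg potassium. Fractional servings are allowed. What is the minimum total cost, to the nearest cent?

For a min-cost LP with two ≥-constraints, a basic feasible solution has at most two positive variables.
banana only: max(55/13, 788/478) = 4.231 servings → $1.27.
carrots only: max(55/23, 788/313) = 2.518 servings → $1.13.
banana + carrots with both tight: 0.1313 servings and 2.317 servings → $1.08.
The minimum over all feasible corners is $1.08.

$1.08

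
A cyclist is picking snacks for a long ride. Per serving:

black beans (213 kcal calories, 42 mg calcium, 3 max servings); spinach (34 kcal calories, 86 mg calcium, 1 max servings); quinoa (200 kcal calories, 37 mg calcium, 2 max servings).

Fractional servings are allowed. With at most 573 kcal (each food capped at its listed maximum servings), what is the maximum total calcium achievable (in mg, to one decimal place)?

192.3 mg

Calcium per kcal: spinach 2.529, black beans 0.1972, quinoa 0.185.
Take 1 serving of spinach: uses 34 kcal, +86.0 mg calcium (running total 86.0 mg).
Take 2.531 servings of black beans: uses 539 kcal, +106.3 mg calcium (running total 192.3 mg).
Greedy by best ratio exhausts the calories allowance optimally: 192.3 mg.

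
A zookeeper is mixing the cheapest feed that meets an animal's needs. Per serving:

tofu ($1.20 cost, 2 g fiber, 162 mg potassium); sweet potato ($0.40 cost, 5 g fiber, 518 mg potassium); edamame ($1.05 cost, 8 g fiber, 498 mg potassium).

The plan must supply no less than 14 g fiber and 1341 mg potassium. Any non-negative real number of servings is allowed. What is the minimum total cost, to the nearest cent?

A basic optimal solution has at most two foods positive. Try each food alone and each pair with both targets met exactly.
tofu only: max(14/2, 1341/162) = 8.278 servings → $9.93.
sweet potato only: max(14/5, 1341/518) = 2.8 servings → $1.12.
edamame only: max(14/8, 1341/498) = 2.693 servings → $2.83.
tofu + sweet potato with both tight: 2.42 servings and 1.832 servings → $3.64.
tofu + edamame: the both-tight solution has a negative serving — not a feasible corner.
sweet potato + edamame with both tight: 2.271 servings and 0.3307 servings → $1.26.
Cheapest feasible corner: $1.12.

$1.12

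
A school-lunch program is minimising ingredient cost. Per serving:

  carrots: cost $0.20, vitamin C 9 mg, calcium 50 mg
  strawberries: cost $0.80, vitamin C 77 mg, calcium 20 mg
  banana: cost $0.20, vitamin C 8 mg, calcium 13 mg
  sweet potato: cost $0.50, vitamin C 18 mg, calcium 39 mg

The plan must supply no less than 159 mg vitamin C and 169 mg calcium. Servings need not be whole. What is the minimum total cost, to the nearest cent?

$1.94

Minimising a linear cost over {vitamin C ≥ 159, calcium ≥ 169, servings ≥ 0} — the optimum is at a vertex, using one or two foods.
carrots only: max(159/9, 169/50) = 17.67 servings → $3.53.
strawberries only: max(159/77, 169/20) = 8.45 servings → $6.76.
banana only: max(159/8, 169/13) = 19.88 servings → $3.98.
sweet potato only: max(159/18, 169/39) = 8.833 servings → $4.42.
carrots + strawberries with both tight: 2.679 servings and 1.752 servings → $1.94.
carrots + banana with both targets exact would need a negative amount; discard.
carrots + sweet potato: intersection lies outside the first quadrant.
strawberries + banana with both tight: 0.8502 servings and 11.69 servings → $3.02.
strawberries + sweet potato with both tight: 1.195 servings and 3.72 servings → $2.82.
banana + sweet potato: intersection lies outside the first quadrant.
The minimum over all feasible corners is $1.94.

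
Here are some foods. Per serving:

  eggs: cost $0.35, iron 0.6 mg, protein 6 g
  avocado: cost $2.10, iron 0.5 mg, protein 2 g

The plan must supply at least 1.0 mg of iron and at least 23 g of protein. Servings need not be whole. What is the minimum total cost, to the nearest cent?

Minimising a linear cost over {iron ≥ 1.0, protein ≥ 23, servings ≥ 0} — the optimum is at a vertex, using one or two foods.
eggs only: max(1.0/0.6, 23/6) = 3.833 servings → $1.34.
avocado only: max(1.0/0.5, 23/2) = 11.5 servings → $24.15.
eggs + avocado with both targets exact would need a negative amount; discard.
The minimum over all feasible corners is $1.34.

$1.34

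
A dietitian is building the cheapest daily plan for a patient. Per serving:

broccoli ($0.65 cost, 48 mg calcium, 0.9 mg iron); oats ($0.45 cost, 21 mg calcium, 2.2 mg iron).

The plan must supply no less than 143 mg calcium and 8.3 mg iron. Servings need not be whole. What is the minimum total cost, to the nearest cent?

$2.45

Check every corner: each single food scaled to meet both minima, and each pair solved so both constraints bind.
broccoli only: max(143/48, 8.3/0.9) = 9.222 servings → $5.99.
oats only: max(143/21, 8.3/2.2) = 6.81 servings → $3.06.
broccoli + oats with both tight: 1.618 servings and 3.111 servings → $2.45.
So the least-cost plan costs $2.45.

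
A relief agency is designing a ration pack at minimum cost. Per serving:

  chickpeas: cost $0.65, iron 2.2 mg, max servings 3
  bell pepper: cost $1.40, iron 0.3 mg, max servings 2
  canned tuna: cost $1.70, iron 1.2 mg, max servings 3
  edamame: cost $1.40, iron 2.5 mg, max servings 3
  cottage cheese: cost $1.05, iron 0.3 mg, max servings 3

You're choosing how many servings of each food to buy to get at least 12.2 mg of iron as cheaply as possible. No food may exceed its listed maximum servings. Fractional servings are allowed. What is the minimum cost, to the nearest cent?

Cost per mg of iron: chickpeas $0.2955, edamame $0.5600, canned tuna $1.4167, cottage cheese $3.5000, bell pepper $4.6667.
Take 3 servings of chickpeas: +6.6 mg iron for $1.95 (total $1.95, still need 5.6 mg).
Take 2.24 servings of edamame: +5.6 mg iron for $3.14 (total $5.09, still need 0.0 mg).
Greedy by cheapest-per-mg is optimal for a single linear constraint, so the minimum cost is $5.09.

$5.09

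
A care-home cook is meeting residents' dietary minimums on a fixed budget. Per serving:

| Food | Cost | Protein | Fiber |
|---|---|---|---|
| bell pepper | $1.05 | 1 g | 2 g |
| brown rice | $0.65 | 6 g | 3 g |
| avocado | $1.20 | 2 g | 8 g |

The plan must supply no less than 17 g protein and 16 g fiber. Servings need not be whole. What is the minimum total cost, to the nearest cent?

$2.90

An LP optimum is at a vertex; with two nutrient constraints at most two foods are used. Check each candidate.
bell pepper only: max(17/1, 16/2) = 17 servings → $17.85.
brown rice only: max(17/6, 16/3) = 5.333 servings → $3.47.
avocado only: max(17/2, 16/8) = 8.5 servings → $10.20.
bell pepper + brown rice with both tight: 5 servings and 2 servings → $6.55.
bell pepper + avocado with both targets exact would need a negative amount; discard.
brown rice + avocado with both tight: 2.476 servings and 1.071 servings → $2.90.
Cheapest feasible corner: $2.90.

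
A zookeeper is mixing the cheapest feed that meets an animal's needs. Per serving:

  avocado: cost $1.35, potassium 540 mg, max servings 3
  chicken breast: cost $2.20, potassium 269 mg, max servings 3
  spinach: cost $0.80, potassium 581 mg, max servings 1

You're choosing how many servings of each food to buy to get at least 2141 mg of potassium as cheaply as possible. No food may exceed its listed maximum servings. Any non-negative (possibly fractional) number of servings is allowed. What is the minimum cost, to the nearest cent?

$4.70

Cost per mg of potassium: spinach $0.0014, avocado $0.0025, chicken breast $0.0082.
Take 1 serving of spinach: +581.0 mg potassium for $0.80 (total $0.80, still need 1560.0 mg).
Take 2.889 servings of avocado: +1560.0 mg potassium for $3.90 (total $4.70, still need 0.0 mg).
Filling from the cheapest source first is optimal under one linear minimum: $4.70.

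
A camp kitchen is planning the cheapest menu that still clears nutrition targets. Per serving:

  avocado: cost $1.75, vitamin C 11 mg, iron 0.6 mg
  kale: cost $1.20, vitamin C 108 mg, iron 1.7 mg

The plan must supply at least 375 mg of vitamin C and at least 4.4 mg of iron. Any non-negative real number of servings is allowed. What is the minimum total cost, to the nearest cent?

$4.17

This is a tiny linear program; its minimum lies at a vertex of the feasible set. List the vertices and price them.
avocado only: max(375/11, 4.4/0.6) = 34.09 servings → $59.66.
kale only: max(375/108, 4.4/1.7) = 3.472 servings → $4.17.
avocado + kale: the both-tight solution has a negative serving — not a feasible corner.
The minimum over all feasible corners is $4.17.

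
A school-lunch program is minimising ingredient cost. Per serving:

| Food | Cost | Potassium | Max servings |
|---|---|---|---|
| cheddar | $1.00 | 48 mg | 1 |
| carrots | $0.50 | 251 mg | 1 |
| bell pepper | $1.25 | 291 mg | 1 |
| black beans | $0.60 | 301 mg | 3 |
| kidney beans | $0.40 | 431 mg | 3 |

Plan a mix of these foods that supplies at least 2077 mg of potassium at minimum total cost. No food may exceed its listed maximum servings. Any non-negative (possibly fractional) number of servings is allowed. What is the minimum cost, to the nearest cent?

$2.76

Cost per mg of potassium: kidney beans $0.0009, carrots $0.0020, black beans $0.0020, bell pepper $0.0043, cheddar $0.0208.
Take 3 servings of kidney beans: +1293.0 mg potassium for $1.20 (total $1.20, still need 784.0 mg).
Take 1 serving of carrots: +251.0 mg potassium for $0.50 (total $1.70, still need 533.0 mg).
Take 1.771 servings of black beans: +533.0 mg potassium for $1.06 (total $2.76, still need 0.0 mg).
Filling from the cheapest source first is optimal under one linear minimum: $2.76.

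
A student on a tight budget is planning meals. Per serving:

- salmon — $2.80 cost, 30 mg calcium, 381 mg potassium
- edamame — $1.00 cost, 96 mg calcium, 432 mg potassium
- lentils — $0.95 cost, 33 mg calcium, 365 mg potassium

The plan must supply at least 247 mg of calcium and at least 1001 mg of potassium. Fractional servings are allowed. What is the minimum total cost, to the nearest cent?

An LP optimum is at a vertex; with two nutrient constraints at most two foods are used. Check each candidate.
salmon only: max(247/30, 1001/381) = 8.233 servings → $23.05.
edamame only: max(247/96, 1001/432) = 2.573 servings → $2.57.
lentils only: max(247/33, 1001/365) = 7.485 servings → $7.11.
salmon + edamame with both targets exact would need a negative amount; discard.
salmon + lentils: intersection lies outside the first quadrant.
edamame + lentils with both targets exact would need a negative amount; discard.
Cheapest feasible corner: $2.57.

$2.57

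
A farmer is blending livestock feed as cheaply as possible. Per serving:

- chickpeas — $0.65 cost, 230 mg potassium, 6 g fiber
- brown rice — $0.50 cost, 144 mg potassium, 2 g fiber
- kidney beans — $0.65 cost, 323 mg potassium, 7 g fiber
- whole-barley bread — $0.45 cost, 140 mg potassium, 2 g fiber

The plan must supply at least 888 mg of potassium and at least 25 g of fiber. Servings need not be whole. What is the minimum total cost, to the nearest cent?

$2.32

At the optimum either one food covers both requirements or two foods hit both targets exactly; no other combination can be cheaper.
chickpeas only: max(888/230, 25/6) = 4.167 servings → $2.71.
brown rice only: max(888/144, 25/2) = 12.5 servings → $6.25.
kidney beans only: max(888/323, 25/7) = 3.571 servings → $2.32.
whole-barley bread only: max(888/140, 25/2) = 12.5 servings → $5.62.
chickpeas + brown rice with both targets exact would need a negative amount; discard.
chickpeas + kidney beans: the both-tight solution has a negative serving — not a feasible corner.
chickpeas + whole-barley bread: the both-tight solution has a negative serving — not a feasible corner.
brown rice + kidney beans: intersection lies outside the first quadrant.
brown rice + whole-barley bread with both targets exact would need a negative amount; discard.
kidney beans + whole-barley bread: the both-tight solution has a negative serving — not a feasible corner.
Cheapest feasible corner: $2.32.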